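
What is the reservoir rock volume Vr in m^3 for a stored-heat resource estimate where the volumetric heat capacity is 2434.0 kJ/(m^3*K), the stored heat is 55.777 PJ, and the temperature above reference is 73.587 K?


Vr = Q_s * 1e12 / (rhoc * dT)
Vr = 55.777 * 1e12 / (2434.0 * 73.587)
Vr = 3.1141e+08 m^3


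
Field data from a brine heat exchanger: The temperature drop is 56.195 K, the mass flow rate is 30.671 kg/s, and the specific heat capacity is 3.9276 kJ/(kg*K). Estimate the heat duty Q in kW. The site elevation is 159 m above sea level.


Q = mdot * cp * dT / 1000
Q = 30.671 * 3.9276 * 56.195 / 1000
Q = 6.769442 MW
Convert: 6.769442 MW * 1000.0 = 6769.4 kW
Q = 6769.4 kW


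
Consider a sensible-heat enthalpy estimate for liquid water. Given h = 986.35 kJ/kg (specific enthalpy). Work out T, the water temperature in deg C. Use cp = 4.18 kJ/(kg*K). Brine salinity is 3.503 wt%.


T = h / cp
T = 986.35 / 4.18
T = 235.97 deg C


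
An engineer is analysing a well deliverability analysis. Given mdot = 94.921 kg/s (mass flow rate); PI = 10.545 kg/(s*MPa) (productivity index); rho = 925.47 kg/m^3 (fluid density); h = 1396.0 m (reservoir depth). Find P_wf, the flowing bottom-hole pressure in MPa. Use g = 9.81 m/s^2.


Step 1: P_i = rho*g*h/1e6 = 925.47*9.81*1396.0/1e6 = 12.67409 MPa
Step 2: P_wf = P_i - mdot/PI = 12.67409 - 94.921/10.545 = 3.6726 MPa
P_wf = 3.6726 MPa


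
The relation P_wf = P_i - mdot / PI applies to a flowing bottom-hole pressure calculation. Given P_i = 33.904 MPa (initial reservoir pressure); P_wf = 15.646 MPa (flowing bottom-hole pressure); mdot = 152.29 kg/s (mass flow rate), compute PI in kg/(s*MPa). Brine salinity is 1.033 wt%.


PI = mdot / (P_i - P_wf)
PI = 152.29 / (33.904 - 15.646)
PI = 8.3410 kg/(s*MPa)


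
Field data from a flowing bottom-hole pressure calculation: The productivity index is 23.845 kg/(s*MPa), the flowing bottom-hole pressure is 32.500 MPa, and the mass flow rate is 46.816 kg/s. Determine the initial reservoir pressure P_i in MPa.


P_i = P_wf + mdot / PI
P_i = 32.500 + 46.816 / 23.845
P_i = 34.463 MPa


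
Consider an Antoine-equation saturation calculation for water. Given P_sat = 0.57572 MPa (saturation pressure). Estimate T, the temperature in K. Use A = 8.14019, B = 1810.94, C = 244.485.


T = B / (A - log10(P_sat * 760 / 0.101325)) - C
T = 1810.94 / (8.14019 - log10(0.57572 * 760 / 0.101325)) - 244.485
T = 157.5100 deg C
Convert to K: 157.5100 + 273.15 = 430.66 K
T = 430.66 K


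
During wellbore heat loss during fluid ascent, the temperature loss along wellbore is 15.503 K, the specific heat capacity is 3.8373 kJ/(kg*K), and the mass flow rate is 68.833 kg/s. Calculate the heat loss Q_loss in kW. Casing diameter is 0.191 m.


Q_loss = mdot * cp * dT
Q_loss = 68.833 * 3.8373 * 15.503
Q_loss = 4094.9 kW


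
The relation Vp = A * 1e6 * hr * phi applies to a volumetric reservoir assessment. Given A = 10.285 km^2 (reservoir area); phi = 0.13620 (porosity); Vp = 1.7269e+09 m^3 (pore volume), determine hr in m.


hr = Vp / (A * 1e6 * phi)
hr = 1.7269e+09 / (10.285 * 1e6 * 0.13620)
hr = 1232.8 m


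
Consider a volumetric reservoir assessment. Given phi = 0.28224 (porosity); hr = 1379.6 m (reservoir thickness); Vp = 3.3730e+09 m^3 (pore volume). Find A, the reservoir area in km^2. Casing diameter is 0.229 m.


A = Vp / (1e6 * hr * phi)
A = 3.3730e+09 / (1e6 * 1379.6 * 0.28224)
A = 8.6625 km^2


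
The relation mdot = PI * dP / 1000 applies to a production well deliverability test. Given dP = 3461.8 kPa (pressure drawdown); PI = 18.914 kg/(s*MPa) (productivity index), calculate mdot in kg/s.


mdot = PI * dP / 1000
mdot = 18.914 * 3461.8 / 1000
mdot = 65.476 kg/s


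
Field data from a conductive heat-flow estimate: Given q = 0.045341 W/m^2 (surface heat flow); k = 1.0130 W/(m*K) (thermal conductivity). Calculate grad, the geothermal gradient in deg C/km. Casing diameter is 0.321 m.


grad = q * 1000 / k
grad = 0.045341 * 1000 / 1.0130
grad = 44.759 deg C/km


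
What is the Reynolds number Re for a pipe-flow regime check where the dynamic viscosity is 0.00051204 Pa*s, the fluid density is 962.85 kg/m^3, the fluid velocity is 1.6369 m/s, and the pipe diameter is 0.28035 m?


Re = rho * vel * D / mu
Re = 962.85 * 1.6369 * 0.28035 / 0.00051204
Re = 8.6293e+05


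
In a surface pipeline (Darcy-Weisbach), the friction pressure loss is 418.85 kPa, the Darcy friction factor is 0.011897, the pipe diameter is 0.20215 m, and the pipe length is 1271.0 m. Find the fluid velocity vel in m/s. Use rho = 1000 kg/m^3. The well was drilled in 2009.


vel = sqrt(dP*1000*2*D / (f*L*rho))
vel = sqrt(418.85*1000*2*0.20215 / (0.011897*1271.0*1000))
vel = 3.3465 m/s


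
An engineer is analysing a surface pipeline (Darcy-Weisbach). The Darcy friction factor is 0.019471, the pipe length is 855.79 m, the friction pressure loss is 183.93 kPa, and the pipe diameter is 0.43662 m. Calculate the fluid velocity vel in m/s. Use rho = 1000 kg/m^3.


vel = sqrt(dP*1000*2*D / (f*L*rho))
vel = sqrt(183.93*1000*2*0.43662 / (0.019471*855.79*1000))
vel = 3.1047 m/s


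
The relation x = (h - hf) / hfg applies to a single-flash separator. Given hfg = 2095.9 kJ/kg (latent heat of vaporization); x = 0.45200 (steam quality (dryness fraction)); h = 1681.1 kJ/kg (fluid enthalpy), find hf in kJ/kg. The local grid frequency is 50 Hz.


hf = h - x * hfg
hf = 1681.1 - 0.45200 * 2095.9
hf = 733.75 kJ/kg


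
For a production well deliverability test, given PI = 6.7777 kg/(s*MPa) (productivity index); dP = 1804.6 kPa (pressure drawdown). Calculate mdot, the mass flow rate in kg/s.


mdot = PI * dP / 1000
mdot = 6.7777 * 1804.6 / 1000
mdot = 12.231 kg/s


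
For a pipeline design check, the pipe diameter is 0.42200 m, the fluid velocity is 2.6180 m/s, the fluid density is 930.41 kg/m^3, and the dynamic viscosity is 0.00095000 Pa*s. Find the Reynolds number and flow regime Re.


Step 1: Re = rho*vel*D/mu = 930.41*2.618*0.422/0.00095 = 1.0820e+06
Step 2: Re = 1.0820e+06 > 4000, so flow is turbulent.
Re = 1.0820e+06 (turbulent)


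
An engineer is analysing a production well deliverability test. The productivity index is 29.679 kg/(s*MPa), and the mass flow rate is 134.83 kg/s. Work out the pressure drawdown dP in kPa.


dP = mdot * 1000 / PI
dP = 134.83 * 1000 / 29.679
dP = 4542.9 kPa


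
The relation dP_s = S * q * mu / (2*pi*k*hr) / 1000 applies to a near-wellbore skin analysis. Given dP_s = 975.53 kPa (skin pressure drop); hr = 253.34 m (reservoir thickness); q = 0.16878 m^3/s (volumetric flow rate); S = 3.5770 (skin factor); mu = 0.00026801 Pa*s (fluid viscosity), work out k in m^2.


k = S*q*mu / (2*pi*dP_s*1000*hr)
k = 3.5770*0.16878*0.00026801 / (2*pi*975.53*1000*253.34)
k = 1.0420e-13 m^2


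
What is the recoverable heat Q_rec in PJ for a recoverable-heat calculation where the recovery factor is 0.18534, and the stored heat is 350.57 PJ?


Q_rec = Q_s * RF
Q_rec = 350.57 * 0.18534
Q_rec = 64.975 PJ


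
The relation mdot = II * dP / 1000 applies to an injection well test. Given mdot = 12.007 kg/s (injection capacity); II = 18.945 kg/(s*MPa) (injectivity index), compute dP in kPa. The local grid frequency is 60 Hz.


dP = mdot * 1000 / II
dP = 12.007 * 1000 / 18.945
dP = 633.78 kPa


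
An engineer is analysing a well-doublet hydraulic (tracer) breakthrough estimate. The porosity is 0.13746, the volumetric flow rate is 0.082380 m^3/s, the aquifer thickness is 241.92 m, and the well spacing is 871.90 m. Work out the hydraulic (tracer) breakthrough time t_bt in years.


t_bt = pi * hr * phi * L^2 / (3 * Qv) / (365.25*86400)
t_bt = pi * 241.92 * 0.13746 * 871.90^2 / (3 * 0.082380) / (365.25*86400)
t_bt = 10.183 years


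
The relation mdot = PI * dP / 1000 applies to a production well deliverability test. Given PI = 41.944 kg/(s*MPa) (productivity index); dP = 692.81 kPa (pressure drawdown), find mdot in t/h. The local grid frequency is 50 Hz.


mdot = PI * dP / 1000
mdot = 41.944 * 692.81 / 1000
mdot = 29.05922 kg/s
Convert: 29.05922 kg/s * 3.6 = 104.61 t/h
mdot = 104.61 t/h


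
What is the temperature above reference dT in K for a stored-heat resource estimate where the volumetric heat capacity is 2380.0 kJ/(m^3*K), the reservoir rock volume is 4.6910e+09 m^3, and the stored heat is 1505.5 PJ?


dT = Q_s * 1e12 / (Vr * rhoc)
dT = 1505.5 * 1e12 / (4.6910e+09 * 2380.0)
dT = 134.85 K


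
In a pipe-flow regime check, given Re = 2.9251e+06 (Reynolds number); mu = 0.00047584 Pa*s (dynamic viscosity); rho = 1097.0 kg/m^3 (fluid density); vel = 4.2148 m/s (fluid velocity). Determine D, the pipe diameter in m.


D = Re * mu / (rho * vel)
D = 2.9251e+06 * 0.00047584 / (1097.0 * 4.2148)
D = 0.30104 m


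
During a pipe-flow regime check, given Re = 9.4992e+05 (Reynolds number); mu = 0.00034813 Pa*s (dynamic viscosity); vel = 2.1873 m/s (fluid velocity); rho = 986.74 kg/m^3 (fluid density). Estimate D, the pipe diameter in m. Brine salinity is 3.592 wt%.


D = Re * mu / (rho * vel)
D = 9.4992e+05 * 0.00034813 / (986.74 * 2.1873)
D = 0.15322 m


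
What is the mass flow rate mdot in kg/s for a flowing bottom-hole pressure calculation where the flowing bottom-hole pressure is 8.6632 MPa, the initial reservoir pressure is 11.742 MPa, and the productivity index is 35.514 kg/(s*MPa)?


mdot = (P_i - P_wf) * PI
mdot = (11.742 - 8.6632) * 35.514
mdot = 109.34 kg/s


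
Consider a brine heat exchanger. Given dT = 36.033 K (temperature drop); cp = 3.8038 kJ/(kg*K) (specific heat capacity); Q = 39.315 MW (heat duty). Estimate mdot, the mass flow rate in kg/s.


mdot = Q * 1000 / (cp * dT)
mdot = 39.315 * 1000 / (3.8038 * 36.033)
mdot = 286.84 kg/s


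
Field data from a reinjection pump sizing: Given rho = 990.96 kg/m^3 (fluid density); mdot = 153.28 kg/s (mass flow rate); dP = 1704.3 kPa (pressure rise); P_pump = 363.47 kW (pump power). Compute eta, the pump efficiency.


eta = mdot * dP / (rho * P_pump)
eta = 153.28 * 1704.3 / (990.96 * 363.47)
eta = 0.72528


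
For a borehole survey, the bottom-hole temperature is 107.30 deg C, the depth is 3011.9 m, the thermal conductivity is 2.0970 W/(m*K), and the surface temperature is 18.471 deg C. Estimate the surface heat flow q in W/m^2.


Step 1: grad = (T_d - T_surf)/d * 1000 = (107.3 - 18.471)/3011.9 * 1000 = 29.49268 deg C/km
Step 2: q = k * grad / 1000 = 2.097 * 29.49268 / 1000 = 0.061846 W/m^2
q = 0.061846 W/m^2


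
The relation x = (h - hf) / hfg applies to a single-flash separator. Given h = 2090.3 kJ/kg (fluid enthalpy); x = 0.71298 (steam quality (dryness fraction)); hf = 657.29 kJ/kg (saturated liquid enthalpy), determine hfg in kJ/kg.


hfg = (h - hf) / x
hfg = (2090.3 - 657.29) / 0.71298
hfg = 2009.9 kJ/kg


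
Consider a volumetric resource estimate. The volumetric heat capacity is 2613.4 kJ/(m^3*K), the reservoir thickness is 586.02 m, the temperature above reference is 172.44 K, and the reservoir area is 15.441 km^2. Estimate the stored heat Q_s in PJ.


Step 1: Vr = A*1e6*hr = 15.441*1e6*586.02 = 9.048735e+09 m^3
Step 2: Q_s = Vr*rhoc*dT/1e12 = 9.048735e+09*2613.4*172.44/1e12 = 4077.9 PJ
Q_s = 4077.9 PJ


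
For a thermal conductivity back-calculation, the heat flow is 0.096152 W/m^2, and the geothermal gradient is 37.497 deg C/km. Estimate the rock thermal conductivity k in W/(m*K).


k = q / (grad / 1000)
k = 0.096152 / (37.497 / 1000)
k = 2.5643 W/(m*K)


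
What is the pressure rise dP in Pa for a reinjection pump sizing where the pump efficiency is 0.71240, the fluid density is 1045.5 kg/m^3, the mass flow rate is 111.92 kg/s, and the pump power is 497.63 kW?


dP = P_pump * rho * eta / mdot
dP = 497.63 * 1045.5 * 0.71240 / 111.92
dP = 3311.668 kPa
Convert: 3311.668 kPa * 1000.0 = 3.3117e+06 Pa
dP = 3.3117e+06 Pa


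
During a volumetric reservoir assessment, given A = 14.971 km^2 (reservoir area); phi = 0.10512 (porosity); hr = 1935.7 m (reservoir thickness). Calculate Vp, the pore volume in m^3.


Vp = A * 1e6 * hr * phi
Vp = 14.971 * 1e6 * 1935.7 * 0.10512
Vp = 3.0463e+09 m^3


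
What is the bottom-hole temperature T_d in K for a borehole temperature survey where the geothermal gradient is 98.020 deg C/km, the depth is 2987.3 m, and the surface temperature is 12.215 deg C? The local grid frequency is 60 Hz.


T_d = T_surf + grad * d / 1000
T_d = 12.215 + 98.020 * 2987.3 / 1000
T_d = 305.0301 deg C
Convert to K: 305.0301 + 273.15 = 578.18 K
T_d = 578.18 K


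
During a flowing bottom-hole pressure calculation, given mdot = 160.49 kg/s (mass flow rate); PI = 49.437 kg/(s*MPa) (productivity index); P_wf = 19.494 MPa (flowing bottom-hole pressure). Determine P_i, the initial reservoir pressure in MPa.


P_i = P_wf + mdot / PI
P_i = 19.494 + 160.49 / 49.437
P_i = 22.740 MPa


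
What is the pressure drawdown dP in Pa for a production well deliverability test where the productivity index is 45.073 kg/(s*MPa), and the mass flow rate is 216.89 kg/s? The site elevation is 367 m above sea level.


dP = mdot * 1000 / PI
dP = 216.89 * 1000 / 45.073
dP = 4811.972 kPa
Convert: 4811.972 kPa * 1000.0 = 4.8120e+06 Pa
dP = 4.8120e+06 Pa


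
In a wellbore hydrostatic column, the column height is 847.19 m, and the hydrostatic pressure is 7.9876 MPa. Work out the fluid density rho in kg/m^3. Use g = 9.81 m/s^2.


rho = P * 1e6 / (g * h)
rho = 7.9876 * 1e6 / (9.81 * 847.19)
rho = 961.10 kg/m^3


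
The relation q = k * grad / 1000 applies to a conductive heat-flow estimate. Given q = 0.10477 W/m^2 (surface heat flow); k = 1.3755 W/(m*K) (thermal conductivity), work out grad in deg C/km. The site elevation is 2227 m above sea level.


grad = q * 1000 / k
grad = 0.10477 * 1000 / 1.3755
grad = 76.169 deg C/km


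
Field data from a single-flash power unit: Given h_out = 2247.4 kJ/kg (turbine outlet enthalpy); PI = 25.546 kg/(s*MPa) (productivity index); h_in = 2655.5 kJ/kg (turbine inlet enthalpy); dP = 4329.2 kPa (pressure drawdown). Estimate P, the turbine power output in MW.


Step 1: mdot = PI * dP / 1000 = 25.546 * 4329.2 / 1000 = 110.5937 kg/s
Step 2: P = mdot*(h_in - h_out)/1000 = 110.5937*(2655.5 - 2247.4)/1000 = 45.133 MW
P = 45.133 MW


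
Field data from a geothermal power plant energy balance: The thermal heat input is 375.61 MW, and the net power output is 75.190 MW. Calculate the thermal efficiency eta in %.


eta = W_net / Q_in * 100
eta = 75.190 / 375.61 * 100
eta = 20.018 %


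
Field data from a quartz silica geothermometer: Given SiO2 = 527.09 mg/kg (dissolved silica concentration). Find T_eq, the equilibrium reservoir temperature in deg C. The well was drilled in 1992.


T_eq = 1309 / (5.19 - log10(SiO2)) - 273.15
T_eq = 1309 / (5.19 - log10(527.09)) - 273.15
T_eq = 257.21 deg C


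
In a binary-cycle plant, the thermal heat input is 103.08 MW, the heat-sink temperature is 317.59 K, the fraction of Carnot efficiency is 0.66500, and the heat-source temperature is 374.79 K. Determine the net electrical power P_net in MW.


Step 1: eta = (1 - Tc/Th)*f = (1 - 317.59/374.79)*0.665 = 0.1014915
Step 2: P_net = eta * Q_in = 0.1014915 * 103.08 = 10.462 MW
P_net = 10.462 MW


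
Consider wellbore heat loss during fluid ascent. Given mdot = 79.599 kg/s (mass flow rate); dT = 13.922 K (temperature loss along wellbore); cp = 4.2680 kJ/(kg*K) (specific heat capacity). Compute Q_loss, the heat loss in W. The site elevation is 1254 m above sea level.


Q_loss = mdot * cp * dT
Q_loss = 79.599 * 4.2680 * 13.922
Q_loss = 4729.701 kW
Convert: 4729.701 kW * 1000.0 = 4.7297e+06 W
Q_loss = 4.7297e+06 W


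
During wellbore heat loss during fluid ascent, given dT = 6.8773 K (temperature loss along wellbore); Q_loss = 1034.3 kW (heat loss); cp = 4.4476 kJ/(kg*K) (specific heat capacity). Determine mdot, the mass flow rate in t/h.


mdot = Q_loss / (cp * dT)
mdot = 1034.3 / (4.4476 * 6.8773)
mdot = 33.81449 kg/s
Convert: 33.81449 kg/s * 3.6 = 121.73 t/h
mdot = 121.73 t/h


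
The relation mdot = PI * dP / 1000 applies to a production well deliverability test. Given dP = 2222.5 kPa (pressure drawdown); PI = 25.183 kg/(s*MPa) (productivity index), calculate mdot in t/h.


mdot = PI * dP / 1000
mdot = 25.183 * 2222.5 / 1000
mdot = 55.96922 kg/s
Convert: 55.96922 kg/s * 3.6 = 201.49 t/h
mdot = 201.49 t/h


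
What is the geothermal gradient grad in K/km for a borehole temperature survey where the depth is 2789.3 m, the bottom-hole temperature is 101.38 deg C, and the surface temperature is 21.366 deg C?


grad = (T_d - T_surf) / d * 1000
grad = (101.38 - 21.366) / 2789.3 * 1000
grad = 28.68605 deg C/km
Convert: 28.68605 deg C/km * 1.0 = 28.686 K/km
grad = 28.686 K/km


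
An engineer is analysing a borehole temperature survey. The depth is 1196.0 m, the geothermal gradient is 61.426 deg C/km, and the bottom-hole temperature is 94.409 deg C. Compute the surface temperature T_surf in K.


T_surf = T_d - grad * d / 1000
T_surf = 94.409 - 61.426 * 1196.0 / 1000
T_surf = 20.94350 deg C
Convert to K: 20.94350 + 273.15 = 294.09 K
T_surf = 294.09 K


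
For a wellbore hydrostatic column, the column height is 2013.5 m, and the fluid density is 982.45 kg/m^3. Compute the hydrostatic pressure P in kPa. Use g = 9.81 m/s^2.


P = rho * g * h / 1e6
P = 982.45 * 9.81 * 2013.5 / 1e6
P = 19.40578 MPa
Convert: 19.40578 MPa * 1000.0 = 19406 kPa
P = 19406 kPa


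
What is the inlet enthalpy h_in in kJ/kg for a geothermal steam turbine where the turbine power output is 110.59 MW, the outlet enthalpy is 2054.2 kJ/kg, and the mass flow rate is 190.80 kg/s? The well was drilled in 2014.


h_in = h_out + P * 1000 / mdot
h_in = 2054.2 + 110.59 * 1000 / 190.80
h_in = 2633.8 kJ/kg


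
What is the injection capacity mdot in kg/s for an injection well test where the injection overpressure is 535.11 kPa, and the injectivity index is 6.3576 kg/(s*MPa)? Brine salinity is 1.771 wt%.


mdot = II * dP / 1000
mdot = 6.3576 * 535.11 / 1000
mdot = 3.4020 kg/s


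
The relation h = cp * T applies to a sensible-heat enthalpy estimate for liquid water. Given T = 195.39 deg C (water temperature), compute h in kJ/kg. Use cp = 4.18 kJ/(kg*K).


h = cp * T
h = 4.18 * 195.39
h = 816.73 kJ/kg


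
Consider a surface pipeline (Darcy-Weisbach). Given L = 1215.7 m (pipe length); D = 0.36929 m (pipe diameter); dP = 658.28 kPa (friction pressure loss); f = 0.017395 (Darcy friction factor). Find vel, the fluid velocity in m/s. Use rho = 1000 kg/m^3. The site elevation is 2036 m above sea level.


vel = sqrt(dP*1000*2*D / (f*L*rho))
vel = sqrt(658.28*1000*2*0.36929 / (0.017395*1215.7*1000))
vel = 4.7949 m/s


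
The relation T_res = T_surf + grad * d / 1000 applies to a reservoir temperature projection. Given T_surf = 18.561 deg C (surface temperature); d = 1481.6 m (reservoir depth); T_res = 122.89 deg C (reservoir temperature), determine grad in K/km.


grad = (T_res - T_surf) / d * 1000
grad = (122.89 - 18.561) / 1481.6 * 1000
grad = 70.41644 deg C/km
Convert: 70.41644 deg C/km * 1.0 = 70.416 K/km
grad = 70.416 K/km


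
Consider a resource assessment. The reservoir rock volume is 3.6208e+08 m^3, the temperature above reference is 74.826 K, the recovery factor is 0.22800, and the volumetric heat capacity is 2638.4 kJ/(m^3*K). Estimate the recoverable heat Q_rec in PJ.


Step 1: Q_s = Vr*rhoc*dT/1e12 = 3.6208e+08*2638.4*74.826/1e12 = 71.48217 PJ
Step 2: Q_rec = Q_s * RF = 71.48217 * 0.228 = 16.298 PJ
Q_rec = 16.298 PJ


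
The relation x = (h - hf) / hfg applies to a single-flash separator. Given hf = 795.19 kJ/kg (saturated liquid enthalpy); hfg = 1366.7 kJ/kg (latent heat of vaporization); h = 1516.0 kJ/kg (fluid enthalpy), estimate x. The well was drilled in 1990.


x = (h - hf) / hfg
x = (1516.0 - 795.19) / 1366.7
x = 0.52741


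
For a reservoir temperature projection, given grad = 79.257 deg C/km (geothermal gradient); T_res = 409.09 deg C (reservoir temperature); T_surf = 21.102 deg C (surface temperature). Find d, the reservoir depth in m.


d = (T_res - T_surf) / grad * 1000
d = (409.09 - 21.102) / 79.257 * 1000
d = 4895.3 m


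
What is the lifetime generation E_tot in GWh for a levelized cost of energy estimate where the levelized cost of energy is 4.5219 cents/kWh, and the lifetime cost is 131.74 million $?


E_tot = C_tot / LCOE * 100
E_tot = 131.74 / 4.5219 * 100
E_tot = 2913.4 GWh


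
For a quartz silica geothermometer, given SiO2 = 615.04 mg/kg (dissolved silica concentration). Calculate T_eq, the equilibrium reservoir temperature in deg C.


T_eq = 1309 / (5.19 - log10(SiO2)) - 273.15
T_eq = 1309 / (5.19 - log10(615.04)) - 273.15
T_eq = 272.02 deg C


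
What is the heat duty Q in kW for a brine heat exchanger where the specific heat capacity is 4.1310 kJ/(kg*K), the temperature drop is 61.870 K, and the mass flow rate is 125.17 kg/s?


Q = mdot * cp * dT / 1000
Q = 125.17 * 4.1310 * 61.870 / 1000
Q = 31.99157 MW
Convert: 31.99157 MW * 1000.0 = 31992 kW
Q = 31992 kW


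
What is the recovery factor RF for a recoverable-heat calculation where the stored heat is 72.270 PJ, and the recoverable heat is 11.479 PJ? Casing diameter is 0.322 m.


RF = Q_rec / Q_s
RF = 11.479 / 72.270
RF = 0.15883


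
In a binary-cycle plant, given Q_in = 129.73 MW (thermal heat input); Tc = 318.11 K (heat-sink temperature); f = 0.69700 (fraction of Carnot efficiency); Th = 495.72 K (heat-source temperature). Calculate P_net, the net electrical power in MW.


Step 1: eta = (1 - Tc/Th)*f = (1 - 318.11/495.72)*0.697 = 0.2497260
Step 2: P_net = eta * Q_in = 0.2497260 * 129.73 = 32.397 MW
P_net = 32.397 MW


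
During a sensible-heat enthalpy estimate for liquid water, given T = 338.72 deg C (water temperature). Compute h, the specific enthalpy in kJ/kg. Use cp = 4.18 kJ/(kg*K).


h = cp * T
h = 4.18 * 338.72
h = 1415.8 kJ/kg


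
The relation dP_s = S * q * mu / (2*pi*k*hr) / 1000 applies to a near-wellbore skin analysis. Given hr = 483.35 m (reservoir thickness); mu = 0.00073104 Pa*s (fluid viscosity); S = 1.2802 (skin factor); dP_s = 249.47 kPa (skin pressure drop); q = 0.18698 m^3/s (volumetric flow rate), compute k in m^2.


k = S*q*mu / (2*pi*dP_s*1000*hr)
k = 1.2802*0.18698*0.00073104 / (2*pi*249.47*1000*483.35)
k = 2.3097e-13 m^2


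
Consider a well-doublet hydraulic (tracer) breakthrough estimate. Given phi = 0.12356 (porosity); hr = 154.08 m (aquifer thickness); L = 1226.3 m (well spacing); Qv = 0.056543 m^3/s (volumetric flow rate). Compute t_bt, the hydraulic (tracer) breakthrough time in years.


t_bt = pi * hr * phi * L^2 / (3 * Qv) / (365.25*86400)
t_bt = pi * 154.08 * 0.12356 * 1226.3^2 / (3 * 0.056543) / (365.25*86400)
t_bt = 16.802 years


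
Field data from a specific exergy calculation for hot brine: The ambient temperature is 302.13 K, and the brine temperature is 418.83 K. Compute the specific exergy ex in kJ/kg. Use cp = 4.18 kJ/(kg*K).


ex = cp * ((T_b - T_0) - T_0 * ln(T_b/T_0))
ex = 4.18 * ((418.83 - 302.13) - 302.13 * ln(418.83/302.13))
ex = 75.332 kJ/kg


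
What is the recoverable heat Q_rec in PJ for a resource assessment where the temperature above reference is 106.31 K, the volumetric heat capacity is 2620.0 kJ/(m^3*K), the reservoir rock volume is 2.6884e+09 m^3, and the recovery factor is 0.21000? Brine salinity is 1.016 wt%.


Step 1: Q_s = Vr*rhoc*dT/1e12 = 2.6884e+09*2620.0*106.31/1e12 = 748.8060 PJ
Step 2: Q_rec = Q_s * RF = 748.8060 * 0.21 = 157.25 PJ
Q_rec = 157.25 PJ


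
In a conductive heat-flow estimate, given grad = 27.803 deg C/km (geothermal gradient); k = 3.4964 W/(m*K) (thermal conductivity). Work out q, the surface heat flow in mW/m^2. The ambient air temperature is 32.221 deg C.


q = k * grad / 1000
q = 3.4964 * 27.803 / 1000
q = 0.09721041 W/m^2
Convert: 0.09721041 W/m^2 * 1000.0 = 97.210 mW/m^2
q = 97.210 mW/m^2


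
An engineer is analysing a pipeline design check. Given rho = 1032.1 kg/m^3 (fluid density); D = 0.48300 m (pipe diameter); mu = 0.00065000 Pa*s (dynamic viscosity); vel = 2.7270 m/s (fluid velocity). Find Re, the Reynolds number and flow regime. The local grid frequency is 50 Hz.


Step 1: Re = rho*vel*D/mu = 1032.1*2.727*0.483/0.00065 = 2.0914e+06
Step 2: Re = 2.0914e+06 > 4000, so flow is turbulent.
Re = 2.0914e+06 (turbulent)


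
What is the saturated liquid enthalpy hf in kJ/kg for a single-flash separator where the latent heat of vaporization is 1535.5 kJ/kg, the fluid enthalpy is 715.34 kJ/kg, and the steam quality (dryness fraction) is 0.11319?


hf = h - x * hfg
hf = 715.34 - 0.11319 * 1535.5
hf = 541.54 kJ/kg


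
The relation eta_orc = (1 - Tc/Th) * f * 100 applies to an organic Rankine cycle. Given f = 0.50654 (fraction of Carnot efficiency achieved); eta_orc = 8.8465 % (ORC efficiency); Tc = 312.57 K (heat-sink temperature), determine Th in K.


Th = Tc / (1 - (eta_orc/100)/f)
Th = 312.57 / (1 - (8.8465/100)/0.50654)
Th = 378.71 K


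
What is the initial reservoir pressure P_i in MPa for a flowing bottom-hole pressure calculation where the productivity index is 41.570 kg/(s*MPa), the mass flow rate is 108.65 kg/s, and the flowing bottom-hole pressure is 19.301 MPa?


P_i = P_wf + mdot / PI
P_i = 19.301 + 108.65 / 41.570
P_i = 21.915 MPa


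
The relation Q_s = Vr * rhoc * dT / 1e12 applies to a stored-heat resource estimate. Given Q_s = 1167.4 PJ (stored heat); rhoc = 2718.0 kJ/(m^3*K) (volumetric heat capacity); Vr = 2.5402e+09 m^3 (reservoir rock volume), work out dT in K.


dT = Q_s * 1e12 / (Vr * rhoc)
dT = 1167.4 * 1e12 / (2.5402e+09 * 2718.0)
dT = 169.08 K


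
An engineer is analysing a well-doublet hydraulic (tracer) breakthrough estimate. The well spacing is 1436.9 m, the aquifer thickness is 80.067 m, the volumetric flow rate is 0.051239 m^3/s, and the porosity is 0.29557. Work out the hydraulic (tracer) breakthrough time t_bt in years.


t_bt = pi * hr * phi * L^2 / (3 * Qv) / (365.25*86400)
t_bt = pi * 80.067 * 0.29557 * 1436.9^2 / (3 * 0.051239) / (365.25*86400)
t_bt = 31.644 years


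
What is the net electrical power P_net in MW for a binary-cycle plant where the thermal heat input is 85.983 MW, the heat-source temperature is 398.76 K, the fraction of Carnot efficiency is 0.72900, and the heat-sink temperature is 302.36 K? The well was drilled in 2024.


Step 1: eta = (1 - Tc/Th)*f = (1 - 302.36/398.76)*0.729 = 0.1762353
Step 2: P_net = eta * Q_in = 0.1762353 * 85.983 = 15.153 MW
P_net = 15.153 MW


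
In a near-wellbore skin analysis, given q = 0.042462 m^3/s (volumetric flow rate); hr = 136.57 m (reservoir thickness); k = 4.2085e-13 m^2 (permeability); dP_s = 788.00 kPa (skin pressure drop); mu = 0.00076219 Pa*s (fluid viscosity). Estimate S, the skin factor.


S = dP_s * 1000 * 2*pi*k*hr / (q*mu)
S = 788.00 * 1000 * 2*pi*4.2085e-13*136.57 / (0.042462*0.00076219)
S = 8.7928


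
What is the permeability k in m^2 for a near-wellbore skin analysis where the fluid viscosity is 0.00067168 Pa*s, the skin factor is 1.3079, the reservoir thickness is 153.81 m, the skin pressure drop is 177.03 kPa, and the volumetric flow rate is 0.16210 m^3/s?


k = S*q*mu / (2*pi*dP_s*1000*hr)
k = 1.3079*0.16210*0.00067168 / (2*pi*177.03*1000*153.81)
k = 8.3236e-13 m^2


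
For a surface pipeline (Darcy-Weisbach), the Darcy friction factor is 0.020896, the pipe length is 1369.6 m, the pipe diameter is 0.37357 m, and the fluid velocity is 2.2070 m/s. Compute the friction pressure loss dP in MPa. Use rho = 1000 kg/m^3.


dP = f * (L/D) * (rho*vel^2/2) / 1000
dP = 0.020896 * (1369.6/0.37357) * (1000*2.2070^2/2) / 1000
dP = 186.5776 kPa
Convert: 186.5776 kPa * 0.001 = 0.18658 MPa
dP = 0.18658 MPa


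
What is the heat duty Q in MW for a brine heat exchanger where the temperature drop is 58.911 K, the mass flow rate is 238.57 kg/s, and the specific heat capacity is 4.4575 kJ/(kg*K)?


Q = mdot * cp * dT / 1000
Q = 238.57 * 4.4575 * 58.911 / 1000
Q = 62.647 MW


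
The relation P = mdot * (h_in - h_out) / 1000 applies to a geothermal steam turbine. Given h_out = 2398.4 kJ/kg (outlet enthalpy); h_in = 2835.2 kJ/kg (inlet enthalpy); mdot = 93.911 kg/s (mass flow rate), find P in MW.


P = mdot * (h_in - h_out) / 1000
P = 93.911 * (2835.2 - 2398.4) / 1000
P = 41.020 MW


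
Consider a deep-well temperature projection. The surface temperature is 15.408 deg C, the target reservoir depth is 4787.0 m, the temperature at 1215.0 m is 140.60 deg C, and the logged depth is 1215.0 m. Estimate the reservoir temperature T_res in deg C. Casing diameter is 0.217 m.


Step 1: grad = (T_d1 - T_surf)/d1 * 1000 = (140.6 - 15.408)/1215.0 * 1000 = 103.0387 deg C/km
Step 2: T_res = T_surf + grad*d2/1000 = 15.408 + 103.0387*4787.0/1000 = 508.65 deg C
T_res = 508.65 deg C


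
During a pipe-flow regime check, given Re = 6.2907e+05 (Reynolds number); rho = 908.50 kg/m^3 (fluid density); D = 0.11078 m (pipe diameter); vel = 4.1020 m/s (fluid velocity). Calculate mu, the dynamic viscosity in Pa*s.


mu = rho * vel * D / Re
mu = 908.50 * 4.1020 * 0.11078 / 6.2907e+05
mu = 0.00065627 Pa*s


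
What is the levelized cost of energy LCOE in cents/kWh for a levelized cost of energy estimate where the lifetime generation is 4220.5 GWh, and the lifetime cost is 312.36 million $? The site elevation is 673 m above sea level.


LCOE = C_tot / E_tot * 100
LCOE = 312.36 / 4220.5 * 100
LCOE = 7.4010 cents/kWh


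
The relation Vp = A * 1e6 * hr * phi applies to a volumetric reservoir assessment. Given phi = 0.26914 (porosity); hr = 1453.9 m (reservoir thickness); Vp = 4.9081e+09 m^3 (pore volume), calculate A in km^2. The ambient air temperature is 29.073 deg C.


A = Vp / (1e6 * hr * phi)
A = 4.9081e+09 / (1e6 * 1453.9 * 0.26914)
A = 12.543 km^2


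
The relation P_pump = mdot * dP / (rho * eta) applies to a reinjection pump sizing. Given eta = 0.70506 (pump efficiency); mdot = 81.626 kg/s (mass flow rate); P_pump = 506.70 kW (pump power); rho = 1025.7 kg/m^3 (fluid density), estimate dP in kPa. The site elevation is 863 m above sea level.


dP = P_pump * rho * eta / mdot
dP = 506.70 * 1025.7 * 0.70506 / 81.626
dP = 4489.2 kPa


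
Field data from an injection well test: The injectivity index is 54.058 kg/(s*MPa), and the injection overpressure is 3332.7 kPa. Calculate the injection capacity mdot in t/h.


mdot = II * dP / 1000
mdot = 54.058 * 3332.7 / 1000
mdot = 180.1591 kg/s
Convert: 180.1591 kg/s * 3.6 = 648.57 t/h
mdot = 648.57 t/h


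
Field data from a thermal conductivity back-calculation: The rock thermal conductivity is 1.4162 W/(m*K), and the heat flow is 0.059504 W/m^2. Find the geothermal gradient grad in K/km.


grad = q / k * 1000
grad = 0.059504 / 1.4162 * 1000
grad = 42.01666 deg C/km
Convert: 42.01666 deg C/km * 1.0 = 42.017 K/km
grad = 42.017 K/km


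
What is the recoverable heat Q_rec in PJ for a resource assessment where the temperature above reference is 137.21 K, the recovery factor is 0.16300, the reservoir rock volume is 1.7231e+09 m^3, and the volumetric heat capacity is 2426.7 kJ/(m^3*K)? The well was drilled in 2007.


Step 1: Q_s = Vr*rhoc*dT/1e12 = 1.7231e+09*2426.7*137.21/1e12 = 573.7363 PJ
Step 2: Q_rec = Q_s * RF = 573.7363 * 0.163 = 93.519 PJ
Q_rec = 93.519 PJ


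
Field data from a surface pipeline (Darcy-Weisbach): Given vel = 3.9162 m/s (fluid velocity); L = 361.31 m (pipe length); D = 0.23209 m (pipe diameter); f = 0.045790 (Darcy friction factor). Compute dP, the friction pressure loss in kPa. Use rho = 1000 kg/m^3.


dP = f * (L/D) * (rho*vel^2/2) / 1000
dP = 0.045790 * (361.31/0.23209) * (1000*3.9162^2/2) / 1000
dP = 546.63 kPa


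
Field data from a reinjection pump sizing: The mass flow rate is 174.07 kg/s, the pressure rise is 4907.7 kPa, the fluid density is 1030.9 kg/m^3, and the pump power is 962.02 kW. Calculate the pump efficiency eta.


eta = mdot * dP / (rho * P_pump)
eta = 174.07 * 4907.7 / (1030.9 * 962.02)
eta = 0.86139


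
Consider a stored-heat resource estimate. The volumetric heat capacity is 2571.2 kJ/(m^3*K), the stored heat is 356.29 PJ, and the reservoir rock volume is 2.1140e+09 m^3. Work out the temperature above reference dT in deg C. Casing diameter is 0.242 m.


dT = Q_s * 1e12 / (Vr * rhoc)
dT = 356.29 * 1e12 / (2.1140e+09 * 2571.2)
dT = 65.54850 K
Convert (temperature difference, 1 K = 1 deg C): 65.54850 K = 65.54850 deg C
dT = 65.549 deg C


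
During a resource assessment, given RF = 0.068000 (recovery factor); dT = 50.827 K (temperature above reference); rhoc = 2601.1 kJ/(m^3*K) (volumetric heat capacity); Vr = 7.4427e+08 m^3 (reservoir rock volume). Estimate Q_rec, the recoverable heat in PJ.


Step 1: Q_s = Vr*rhoc*dT/1e12 = 7.4427e+08*2601.1*50.827/1e12 = 98.39704 PJ
Step 2: Q_rec = Q_s * RF = 98.39704 * 0.068 = 6.6910 PJ
Q_rec = 6.6910 PJ


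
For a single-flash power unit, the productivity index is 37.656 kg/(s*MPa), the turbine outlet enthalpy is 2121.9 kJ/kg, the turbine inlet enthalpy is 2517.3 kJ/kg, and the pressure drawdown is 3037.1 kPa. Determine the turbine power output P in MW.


Step 1: mdot = PI * dP / 1000 = 37.656 * 3037.1 / 1000 = 114.3650 kg/s
Step 2: P = mdot*(h_in - h_out)/1000 = 114.3650*(2517.3 - 2121.9)/1000 = 45.220 MW
P = 45.220 MW


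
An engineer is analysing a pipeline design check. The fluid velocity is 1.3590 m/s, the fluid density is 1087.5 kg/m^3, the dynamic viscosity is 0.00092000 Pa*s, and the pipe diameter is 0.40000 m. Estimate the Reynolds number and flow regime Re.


Step 1: Re = rho*vel*D/mu = 1087.5*1.359*0.4/0.00092 = 6.4257e+05
Step 2: Re = 6.4257e+05 > 4000, so flow is turbulent.
Re = 6.4257e+05 (turbulent)


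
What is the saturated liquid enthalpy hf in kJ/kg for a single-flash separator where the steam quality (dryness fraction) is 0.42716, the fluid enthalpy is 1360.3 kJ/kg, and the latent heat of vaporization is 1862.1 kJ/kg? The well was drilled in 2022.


hf = h - x * hfg
hf = 1360.3 - 0.42716 * 1862.1
hf = 564.89 kJ/kg


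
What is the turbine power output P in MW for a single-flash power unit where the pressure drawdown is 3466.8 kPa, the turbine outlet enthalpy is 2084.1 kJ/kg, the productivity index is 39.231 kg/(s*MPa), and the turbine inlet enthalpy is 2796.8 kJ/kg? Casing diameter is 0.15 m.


Step 1: mdot = PI * dP / 1000 = 39.231 * 3466.8 / 1000 = 136.0060 kg/s
Step 2: P = mdot*(h_in - h_out)/1000 = 136.0060*(2796.8 - 2084.1)/1000 = 96.931 MW
P = 96.931 MW


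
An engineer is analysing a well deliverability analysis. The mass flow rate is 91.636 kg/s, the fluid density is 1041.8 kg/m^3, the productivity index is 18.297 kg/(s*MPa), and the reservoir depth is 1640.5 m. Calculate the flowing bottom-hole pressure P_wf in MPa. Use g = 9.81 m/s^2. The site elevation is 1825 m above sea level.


Step 1: P_i = rho*g*h/1e6 = 1041.8*9.81*1640.5/1e6 = 16.76601 MPa
Step 2: P_wf = P_i - mdot/PI = 16.76601 - 91.636/18.297 = 11.758 MPa
P_wf = 11.758 MPa


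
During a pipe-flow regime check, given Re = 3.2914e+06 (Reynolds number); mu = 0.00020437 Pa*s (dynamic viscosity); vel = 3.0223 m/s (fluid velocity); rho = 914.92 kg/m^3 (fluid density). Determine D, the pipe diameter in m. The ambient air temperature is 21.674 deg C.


D = Re * mu / (rho * vel)
D = 3.2914e+06 * 0.00020437 / (914.92 * 3.0223)
D = 0.24326 m


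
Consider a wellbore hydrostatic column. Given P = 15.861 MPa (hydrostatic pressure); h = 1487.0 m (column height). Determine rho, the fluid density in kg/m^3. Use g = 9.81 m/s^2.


rho = P * 1e6 / (g * h)
rho = 15.861 * 1e6 / (9.81 * 1487.0)
rho = 1087.3 kg/m^3


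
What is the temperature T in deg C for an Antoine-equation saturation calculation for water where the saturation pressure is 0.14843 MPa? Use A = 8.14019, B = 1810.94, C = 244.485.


T = B / (A - log10(P_sat * 760 / 0.101325)) - C
T = 1810.94 / (8.14019 - log10(0.14843 * 760 / 0.101325)) - 244.485
T = 111.05 deg C


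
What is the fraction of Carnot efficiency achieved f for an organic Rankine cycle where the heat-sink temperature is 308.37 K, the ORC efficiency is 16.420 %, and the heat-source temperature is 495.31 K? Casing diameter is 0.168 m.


f = (eta_orc/100) / (1 - Tc/Th)
f = (16.420/100) / (1 - 308.37/495.31)
f = 0.43506


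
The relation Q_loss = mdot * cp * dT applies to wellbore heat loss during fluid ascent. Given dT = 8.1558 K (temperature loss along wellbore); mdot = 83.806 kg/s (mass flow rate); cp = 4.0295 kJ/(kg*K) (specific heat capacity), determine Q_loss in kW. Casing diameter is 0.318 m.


Q_loss = mdot * cp * dT
Q_loss = 83.806 * 4.0295 * 8.1558
Q_loss = 2754.2 kW


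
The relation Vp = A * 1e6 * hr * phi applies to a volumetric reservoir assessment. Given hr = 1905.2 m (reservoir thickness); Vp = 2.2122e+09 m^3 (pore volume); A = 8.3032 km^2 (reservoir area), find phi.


phi = Vp / (A * 1e6 * hr)
phi = 2.2122e+09 / (8.3032 * 1e6 * 1905.2)
phi = 0.13984


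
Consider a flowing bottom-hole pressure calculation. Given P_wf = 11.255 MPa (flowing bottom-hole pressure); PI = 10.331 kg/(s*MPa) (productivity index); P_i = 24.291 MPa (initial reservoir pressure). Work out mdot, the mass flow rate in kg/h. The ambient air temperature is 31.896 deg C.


mdot = (P_i - P_wf) * PI
mdot = (24.291 - 11.255) * 10.331
mdot = 134.6749 kg/s
Convert: 134.6749 kg/s * 3600.0 = 4.8483e+05 kg/h
mdot = 4.8483e+05 kg/h


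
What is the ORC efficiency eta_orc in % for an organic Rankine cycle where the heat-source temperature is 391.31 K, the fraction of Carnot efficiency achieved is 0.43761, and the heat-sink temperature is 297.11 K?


eta_orc = (1 - Tc/Th) * f * 100
eta_orc = (1 - 297.11/391.31) * 0.43761 * 100
eta_orc = 10.535 %


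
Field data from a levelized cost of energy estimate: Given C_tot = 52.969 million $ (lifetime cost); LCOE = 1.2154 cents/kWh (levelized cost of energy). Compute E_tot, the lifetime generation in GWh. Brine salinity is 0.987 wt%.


E_tot = C_tot / LCOE * 100
E_tot = 52.969 / 1.2154 * 100
E_tot = 4358.2 GWh


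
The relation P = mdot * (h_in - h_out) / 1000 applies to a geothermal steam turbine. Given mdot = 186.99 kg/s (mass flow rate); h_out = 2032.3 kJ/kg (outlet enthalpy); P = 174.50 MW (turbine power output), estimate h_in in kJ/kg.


h_in = h_out + P * 1000 / mdot
h_in = 2032.3 + 174.50 * 1000 / 186.99
h_in = 2965.5 kJ/kg


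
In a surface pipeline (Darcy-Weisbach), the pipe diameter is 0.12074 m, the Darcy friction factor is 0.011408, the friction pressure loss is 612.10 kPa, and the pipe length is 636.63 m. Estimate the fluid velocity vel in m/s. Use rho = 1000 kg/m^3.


vel = sqrt(dP*1000*2*D / (f*L*rho))
vel = sqrt(612.10*1000*2*0.12074 / (0.011408*636.63*1000))
vel = 4.5113 m/s


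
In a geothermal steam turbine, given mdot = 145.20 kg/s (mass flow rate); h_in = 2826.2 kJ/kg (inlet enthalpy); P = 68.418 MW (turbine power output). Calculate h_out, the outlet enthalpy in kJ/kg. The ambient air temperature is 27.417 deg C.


h_out = h_in - P * 1000 / mdot
h_out = 2826.2 - 68.418 * 1000 / 145.20
h_out = 2355.0 kJ/kg


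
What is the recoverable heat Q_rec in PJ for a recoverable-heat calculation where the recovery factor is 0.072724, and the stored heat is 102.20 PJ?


Q_rec = Q_s * RF
Q_rec = 102.20 * 0.072724
Q_rec = 7.4324 PJ


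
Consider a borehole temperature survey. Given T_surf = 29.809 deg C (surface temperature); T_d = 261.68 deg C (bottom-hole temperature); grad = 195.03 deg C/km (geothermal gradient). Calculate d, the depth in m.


d = (T_d - T_surf) / grad * 1000
d = (261.68 - 29.809) / 195.03 * 1000
d = 1188.9 m


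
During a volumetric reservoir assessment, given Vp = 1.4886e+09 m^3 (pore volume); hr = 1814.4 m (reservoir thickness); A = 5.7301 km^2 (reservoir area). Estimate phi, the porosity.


phi = Vp / (A * 1e6 * hr)
phi = 1.4886e+09 / (5.7301 * 1e6 * 1814.4)
phi = 0.14318


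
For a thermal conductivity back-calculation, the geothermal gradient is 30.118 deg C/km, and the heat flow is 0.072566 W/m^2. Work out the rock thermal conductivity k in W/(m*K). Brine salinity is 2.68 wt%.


k = q / (grad / 1000)
k = 0.072566 / (30.118 / 1000)
k = 2.4094 W/(m*K)
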